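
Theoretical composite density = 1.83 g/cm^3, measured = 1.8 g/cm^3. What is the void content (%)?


Void% = (rho_theo - rho_actual)/rho_theo * 100 = (1.83 - 1.8)/1.83 * 100 = 1.64%

1.64%


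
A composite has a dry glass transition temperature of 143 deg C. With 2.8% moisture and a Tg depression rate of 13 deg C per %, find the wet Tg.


Tg_wet = Tg_dry - k*moisture = 143 - 13*2.8 = 106.6 deg C

106.6 deg C


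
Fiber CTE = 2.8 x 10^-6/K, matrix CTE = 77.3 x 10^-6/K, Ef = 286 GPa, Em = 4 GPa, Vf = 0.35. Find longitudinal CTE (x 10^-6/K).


E1 = Ef*Vf + Em*(1-Vf) = 102.7
alpha_1 = (alpha_f*Ef*Vf + alpha_m*Em*(1-Vf))/E1 = 4.69 x 10^-6/K

4.69 x 10^-6/K


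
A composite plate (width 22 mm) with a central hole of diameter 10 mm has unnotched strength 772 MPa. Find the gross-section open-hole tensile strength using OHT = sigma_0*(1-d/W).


OHT = sigma_0*(1-d/W) = 772*(1-10/22) = 421.1 MPa

421.1 MPa


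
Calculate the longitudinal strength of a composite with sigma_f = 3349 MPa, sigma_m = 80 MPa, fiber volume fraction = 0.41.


sigma_1 = sigma_f*Vf + sigma_m*(1-Vf) = 3349*0.41 + 80*0.59 = 1420.3 MPa

1420.3 MPa


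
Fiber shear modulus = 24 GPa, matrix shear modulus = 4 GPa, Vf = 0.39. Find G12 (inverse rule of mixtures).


1/G12 = Vf/Gf + (1-Vf)/Gm = 0.39/24 + 0.61/4
G12 = 5.93 GPa

5.93 GPa


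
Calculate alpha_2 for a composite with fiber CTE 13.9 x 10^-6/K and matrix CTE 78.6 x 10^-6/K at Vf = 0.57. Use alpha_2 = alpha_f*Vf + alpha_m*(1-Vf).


alpha_2 = alpha_f*Vf + alpha_m*(1-Vf) = 13.9*0.57 + 78.6*0.43 = 41.7 x 10^-6/K

41.7 x 10^-6/K


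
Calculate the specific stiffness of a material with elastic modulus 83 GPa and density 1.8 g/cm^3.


Specific stiffness = E/rho = 83/1.8 = 46.1 GPa/(g/cm^3)

46.1 GPa/(g/cm^3)


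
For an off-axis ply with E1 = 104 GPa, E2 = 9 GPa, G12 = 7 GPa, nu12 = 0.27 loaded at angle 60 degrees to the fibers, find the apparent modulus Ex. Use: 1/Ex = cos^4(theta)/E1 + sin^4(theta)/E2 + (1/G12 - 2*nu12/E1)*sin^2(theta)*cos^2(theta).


cos^4(60) = 0.0625, sin^4(60) = 0.5625, sin^2(60)*cos^2(60) = 0.1875
1/G12 - 2*nu12/E1 = 1/7 - 2*0.27/104 = 0.137665 GPa^-1
1/Ex = 0.0625/104 + 0.5625/9 + 0.137665*0.1875 = 0.0889131 GPa^-1
Ex = 11.25 GPa

11.25 GPa


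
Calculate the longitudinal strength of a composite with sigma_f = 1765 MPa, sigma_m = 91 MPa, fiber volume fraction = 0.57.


sigma_1 = sigma_f*Vf + sigma_m*(1-Vf) = 1765*0.57 + 91*0.43 = 1045.2 MPa

1045.2 MPa


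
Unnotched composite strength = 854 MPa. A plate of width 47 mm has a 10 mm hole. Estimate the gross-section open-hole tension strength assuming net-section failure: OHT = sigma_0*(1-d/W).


OHT = sigma_0*(1-d/W) = 854*(1-10/47) = 672.3 MPa

672.3 MPa


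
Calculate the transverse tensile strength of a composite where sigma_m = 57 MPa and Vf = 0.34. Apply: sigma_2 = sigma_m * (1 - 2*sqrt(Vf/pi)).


factor = 1 - 2*sqrt(0.34/pi) = 0.342
sigma_2 = 57 * 0.342 = 19.5 MPa

19.5 MPa


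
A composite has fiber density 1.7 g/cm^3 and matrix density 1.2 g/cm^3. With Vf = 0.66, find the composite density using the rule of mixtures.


rho_c = rho_f*Vf + rho_m*(1-Vf) = 1.7*0.66 + 1.2*0.34 = 1.53 g/cm^3

1.53 g/cm^3


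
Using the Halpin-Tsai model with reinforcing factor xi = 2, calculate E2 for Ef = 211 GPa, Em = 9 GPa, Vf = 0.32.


eta = (Ef/Em - 1)/(Ef/Em + xi) = (23.4444 - 1)/(23.4444 + 2) = 0.8821
E2 = Em*(1+xi*eta*Vf)/(1-eta*Vf) = 19.62 GPa

19.62 GPa


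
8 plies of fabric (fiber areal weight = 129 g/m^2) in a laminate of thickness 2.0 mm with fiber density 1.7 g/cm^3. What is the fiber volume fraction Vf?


Vf = n * FAW / (rho_f * h * 1000) = 8 * 129 / (1.7 * 2.0 * 1000) = 0.3035

0.3035


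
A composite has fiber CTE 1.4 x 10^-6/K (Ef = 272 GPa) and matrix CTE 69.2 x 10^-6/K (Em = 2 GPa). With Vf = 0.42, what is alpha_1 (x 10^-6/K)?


E1 = Ef*Vf + Em*(1-Vf) = 115.4
alpha_1 = (alpha_f*Ef*Vf + alpha_m*Em*(1-Vf))/E1 = 2.08 x 10^-6/K

2.08 x 10^-6/K


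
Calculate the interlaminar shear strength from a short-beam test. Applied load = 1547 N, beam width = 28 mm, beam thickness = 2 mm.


ILSS = 3F/(4bh) = 3*1547/(4*28*2) = 20.72 MPa

20.72 MPa


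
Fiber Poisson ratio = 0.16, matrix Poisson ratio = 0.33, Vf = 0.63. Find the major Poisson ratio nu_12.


nu_12 = nu_f*Vf + nu_m*(1-Vf) = 0.16*0.63 + 0.33*0.37 = 0.2229

0.2229


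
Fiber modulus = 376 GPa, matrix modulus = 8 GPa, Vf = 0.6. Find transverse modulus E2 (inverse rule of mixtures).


1/E2 = Vf/Ef + (1-Vf)/Em = 0.6/376 + 0.4/8
E2 = 19.38 GPa

19.38 GPa


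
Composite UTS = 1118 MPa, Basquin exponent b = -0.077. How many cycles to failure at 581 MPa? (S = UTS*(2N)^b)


N = 0.5 * (S/UTS)^(1/b) = 0.5 * (581/1118)^(1/-0.077) = 2458.8496 cycles

2458.8496 cycles


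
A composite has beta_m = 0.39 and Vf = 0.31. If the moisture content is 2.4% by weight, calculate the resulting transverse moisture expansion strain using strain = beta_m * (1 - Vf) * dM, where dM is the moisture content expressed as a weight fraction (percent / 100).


dM = 2.4/100 = 0.024
strain = beta_m * (1-Vf) * dM = 0.39 * 0.69 * 0.024 = 0.0064584

0.0064584


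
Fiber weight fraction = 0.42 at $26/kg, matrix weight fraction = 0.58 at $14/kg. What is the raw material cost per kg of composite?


Cost = cost_f*Wf + cost_m*Wm = 26*0.42 + 14*0.58 = $19.04/kg

$19.04/kg


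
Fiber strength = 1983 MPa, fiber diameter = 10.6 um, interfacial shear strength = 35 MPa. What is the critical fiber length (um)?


Lc = sigma_f * d / (2 * tau_i) = 1983 * 10.6 / (2 * 35) = 300.3 um

300.3 um


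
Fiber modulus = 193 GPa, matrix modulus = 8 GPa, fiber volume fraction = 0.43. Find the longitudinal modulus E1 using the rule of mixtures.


E1 = Ef*Vf + Em*(1-Vf) = 193*0.43 + 8*0.57 = 87.55 GPa

87.55 GPa


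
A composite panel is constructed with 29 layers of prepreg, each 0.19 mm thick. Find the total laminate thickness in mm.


h = n * t_ply = 29 * 0.19 = 5.51 mm

5.51 mm


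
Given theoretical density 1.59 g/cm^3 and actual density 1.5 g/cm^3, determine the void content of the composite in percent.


Void% = (rho_theo - rho_actual)/rho_theo * 100 = (1.59 - 1.5)/1.59 * 100 = 5.66%

5.66%


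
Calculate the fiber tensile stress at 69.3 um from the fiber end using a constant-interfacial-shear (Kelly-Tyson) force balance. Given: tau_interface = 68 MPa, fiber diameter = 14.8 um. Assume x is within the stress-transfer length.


Force balance: sigma_f * (pi*d^2/4) = tau * (pi*d) * x  ->  sigma_f = 4 * tau * x / d
sigma_f = 4 * 68 * 69.3 / 14.8 = 1273.6 MPa

1273.6 MPa


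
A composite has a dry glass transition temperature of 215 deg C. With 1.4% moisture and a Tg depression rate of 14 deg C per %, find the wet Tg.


Tg_wet = Tg_dry - k*moisture = 215 - 14*1.4 = 195.4 deg C

195.4 deg C


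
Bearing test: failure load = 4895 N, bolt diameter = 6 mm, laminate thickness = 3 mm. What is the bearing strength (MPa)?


sigma_br = F/(d*h) = 4895/(6*3) = 271.9 MPa

271.9 MPa


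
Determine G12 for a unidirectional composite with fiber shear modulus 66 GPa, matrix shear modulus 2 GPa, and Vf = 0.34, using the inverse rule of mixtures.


1/G12 = Vf/Gf + (1-Vf)/Gm = 0.34/66 + 0.66/2
G12 = 2.98 GPa

2.98 GPa


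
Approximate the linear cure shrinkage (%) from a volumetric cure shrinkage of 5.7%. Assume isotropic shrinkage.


Linear shrinkage ≈ vol_shrink/3 = 5.7/3 = 1.9%

1.9%


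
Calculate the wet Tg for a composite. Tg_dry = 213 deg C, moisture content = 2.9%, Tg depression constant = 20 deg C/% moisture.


Tg_wet = Tg_dry - k*moisture = 213 - 20*2.9 = 155.0 deg C

155.0 deg C


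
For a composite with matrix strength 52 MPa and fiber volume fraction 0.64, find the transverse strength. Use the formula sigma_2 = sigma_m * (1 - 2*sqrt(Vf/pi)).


factor = 1 - 2*sqrt(0.64/pi) = 0.0973
sigma_2 = 52 * 0.0973 = 5.06 MPa

5.06 MPa


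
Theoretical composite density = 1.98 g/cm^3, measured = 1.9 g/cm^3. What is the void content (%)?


Void% = (rho_theo - rho_actual)/rho_theo * 100 = (1.98 - 1.9)/1.98 * 100 = 4.04%

4.04%


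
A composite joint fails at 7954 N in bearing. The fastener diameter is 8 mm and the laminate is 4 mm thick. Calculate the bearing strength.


sigma_br = F/(d*h) = 7954/(8*4) = 248.6 MPa

248.6 MPa


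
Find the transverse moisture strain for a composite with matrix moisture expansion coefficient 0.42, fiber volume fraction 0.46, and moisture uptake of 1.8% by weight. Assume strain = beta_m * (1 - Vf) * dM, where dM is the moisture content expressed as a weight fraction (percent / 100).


dM = 1.8/100 = 0.018
strain = beta_m * (1-Vf) * dM = 0.42 * 0.54 * 0.018 = 0.0040824

0.0040824


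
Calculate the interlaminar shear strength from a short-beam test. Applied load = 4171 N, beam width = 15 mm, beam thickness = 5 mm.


ILSS = 3F/(4bh) = 3*4171/(4*15*5) = 41.71 MPa

41.71 MPa


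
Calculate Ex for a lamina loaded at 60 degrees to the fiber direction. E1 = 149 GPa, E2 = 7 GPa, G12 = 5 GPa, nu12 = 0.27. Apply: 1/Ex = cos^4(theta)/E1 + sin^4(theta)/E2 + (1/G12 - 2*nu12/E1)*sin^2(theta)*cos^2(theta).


cos^4(60) = 0.0625, sin^4(60) = 0.5625, sin^2(60)*cos^2(60) = 0.1875
1/G12 - 2*nu12/E1 = 1/5 - 2*0.27/149 = 0.196376 GPa^-1
1/Ex = 0.0625/149 + 0.5625/7 + 0.196376*0.1875 = 0.1175971 GPa^-1
Ex = 8.5 GPa

8.5 GPa


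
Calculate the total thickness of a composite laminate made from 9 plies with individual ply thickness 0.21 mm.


h = n * t_ply = 9 * 0.21 = 1.89 mm

1.89 mm


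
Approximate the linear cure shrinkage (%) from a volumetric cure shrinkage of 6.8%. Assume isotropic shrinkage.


Linear shrinkage ≈ vol_shrink/3 = 6.8/3 = 2.267%

2.267%


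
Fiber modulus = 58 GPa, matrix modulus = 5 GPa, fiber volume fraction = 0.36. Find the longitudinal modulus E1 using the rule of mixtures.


E1 = Ef*Vf + Em*(1-Vf) = 58*0.36 + 5*0.64 = 24.08 GPa

24.08 GPa


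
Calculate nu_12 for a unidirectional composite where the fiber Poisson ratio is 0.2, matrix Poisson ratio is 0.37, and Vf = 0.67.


nu_12 = nu_f*Vf + nu_m*(1-Vf) = 0.2*0.67 + 0.37*0.33 = 0.2561

0.2561


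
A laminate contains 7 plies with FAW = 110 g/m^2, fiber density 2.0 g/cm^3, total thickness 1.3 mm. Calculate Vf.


Vf = n * FAW / (rho_f * h * 1000) = 7 * 110 / (2.0 * 1.3 * 1000) = 0.2962

0.2962


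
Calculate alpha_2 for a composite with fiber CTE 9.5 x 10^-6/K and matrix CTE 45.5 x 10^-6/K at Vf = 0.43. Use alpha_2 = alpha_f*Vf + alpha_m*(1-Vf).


alpha_2 = alpha_f*Vf + alpha_m*(1-Vf) = 9.5*0.43 + 45.5*0.57 = 30.0 x 10^-6/K

30.0 x 10^-6/K


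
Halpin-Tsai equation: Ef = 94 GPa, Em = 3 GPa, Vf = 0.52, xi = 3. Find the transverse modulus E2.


eta = (Ef/Em - 1)/(Ef/Em + xi) = (31.3333 - 1)/(31.3333 + 3) = 0.8835
E2 = Em*(1+xi*eta*Vf)/(1-eta*Vf) = 13.2 GPa

13.2 GPa


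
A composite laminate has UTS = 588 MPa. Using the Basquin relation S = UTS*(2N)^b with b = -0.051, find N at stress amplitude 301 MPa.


N = 0.5 * (S/UTS)^(1/b) = 0.5 * (301/588)^(1/-0.051) = 251850.6935 cycles

251850.6935 cycles


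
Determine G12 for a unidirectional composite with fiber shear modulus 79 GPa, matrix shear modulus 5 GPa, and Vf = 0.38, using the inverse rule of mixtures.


1/G12 = Vf/Gf + (1-Vf)/Gm = 0.38/79 + 0.62/5
G12 = 7.76 GPa

7.76 GPa


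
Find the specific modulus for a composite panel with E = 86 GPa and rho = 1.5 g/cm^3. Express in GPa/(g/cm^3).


Specific stiffness = E/rho = 86/1.5 = 57.3 GPa/(g/cm^3)

57.3 GPa/(g/cm^3)


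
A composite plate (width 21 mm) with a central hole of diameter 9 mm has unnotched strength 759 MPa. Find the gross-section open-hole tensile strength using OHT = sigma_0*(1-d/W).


OHT = sigma_0*(1-d/W) = 759*(1-9/21) = 433.7 MPa

433.7 MPa


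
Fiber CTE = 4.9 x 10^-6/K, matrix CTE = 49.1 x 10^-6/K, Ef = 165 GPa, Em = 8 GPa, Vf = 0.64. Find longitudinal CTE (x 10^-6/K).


E1 = Ef*Vf + Em*(1-Vf) = 108.48
alpha_1 = (alpha_f*Ef*Vf + alpha_m*Em*(1-Vf))/E1 = 6.07 x 10^-6/K

6.07 x 10^-6/K


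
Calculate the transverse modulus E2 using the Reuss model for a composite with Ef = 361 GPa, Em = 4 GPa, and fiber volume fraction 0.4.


1/E2 = Vf/Ef + (1-Vf)/Em = 0.4/361 + 0.6/4
E2 = 6.62 GPa

6.62 GPa


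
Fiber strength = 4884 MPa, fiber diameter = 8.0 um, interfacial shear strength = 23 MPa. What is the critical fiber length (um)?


Lc = sigma_f * d / (2 * tau_i) = 4884 * 8.0 / (2 * 23) = 849.4 um

849.4 um


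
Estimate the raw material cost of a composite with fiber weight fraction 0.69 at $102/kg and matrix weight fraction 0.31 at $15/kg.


Cost = cost_f*Wf + cost_m*Wm = 102*0.69 + 15*0.31 = $75.03/kg

$75.03/kg


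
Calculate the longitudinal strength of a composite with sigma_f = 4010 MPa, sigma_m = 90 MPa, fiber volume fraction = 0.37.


sigma_1 = sigma_f*Vf + sigma_m*(1-Vf) = 4010*0.37 + 90*0.63 = 1540.4 MPa

1540.4 MPa


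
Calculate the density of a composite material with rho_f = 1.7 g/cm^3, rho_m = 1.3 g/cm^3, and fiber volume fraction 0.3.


rho_c = rho_f*Vf + rho_m*(1-Vf) = 1.7*0.3 + 1.3*0.7 = 1.42 g/cm^3

1.42 g/cm^3


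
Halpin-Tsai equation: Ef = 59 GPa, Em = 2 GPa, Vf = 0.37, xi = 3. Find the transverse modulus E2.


eta = (Ef/Em - 1)/(Ef/Em + xi) = (29.5 - 1)/(29.5 + 3) = 0.8769
E2 = Em*(1+xi*eta*Vf)/(1-eta*Vf) = 5.84 GPa

5.84 GPa


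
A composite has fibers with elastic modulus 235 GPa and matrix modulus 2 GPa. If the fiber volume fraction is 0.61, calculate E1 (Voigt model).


E1 = Ef*Vf + Em*(1-Vf) = 235*0.61 + 2*0.39 = 144.13 GPa

144.13 GPa


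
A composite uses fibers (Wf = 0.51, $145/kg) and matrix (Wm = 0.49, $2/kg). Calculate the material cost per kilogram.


Cost = cost_f*Wf + cost_m*Wm = 145*0.51 + 2*0.49 = $74.93/kg

$74.93/kg


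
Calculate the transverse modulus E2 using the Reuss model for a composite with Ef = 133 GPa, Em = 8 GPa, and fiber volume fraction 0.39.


1/E2 = Vf/Ef + (1-Vf)/Em = 0.39/133 + 0.61/8
E2 = 12.63 GPa

12.63 GPa


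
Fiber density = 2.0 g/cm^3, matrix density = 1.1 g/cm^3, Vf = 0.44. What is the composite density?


rho_c = rho_f*Vf + rho_m*(1-Vf) = 2.0*0.44 + 1.1*0.56 = 1.496 g/cm^3

1.496 g/cm^3


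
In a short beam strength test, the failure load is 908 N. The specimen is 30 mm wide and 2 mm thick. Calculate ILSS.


ILSS = 3F/(4bh) = 3*908/(4*30*2) = 11.35 MPa

11.35 MPa


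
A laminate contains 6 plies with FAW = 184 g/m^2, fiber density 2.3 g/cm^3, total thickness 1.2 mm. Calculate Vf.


Vf = n * FAW / (rho_f * h * 1000) = 6 * 184 / (2.3 * 1.2 * 1000) = 0.4

0.4


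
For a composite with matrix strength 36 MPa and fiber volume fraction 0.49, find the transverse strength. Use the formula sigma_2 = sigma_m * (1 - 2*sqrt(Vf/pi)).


factor = 1 - 2*sqrt(0.49/pi) = 0.2101
sigma_2 = 36 * 0.2101 = 7.56 MPa

7.56 MPa


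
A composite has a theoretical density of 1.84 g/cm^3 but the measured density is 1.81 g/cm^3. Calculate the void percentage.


Void% = (rho_theo - rho_actual)/rho_theo * 100 = (1.84 - 1.81)/1.84 * 100 = 1.63%

1.63%


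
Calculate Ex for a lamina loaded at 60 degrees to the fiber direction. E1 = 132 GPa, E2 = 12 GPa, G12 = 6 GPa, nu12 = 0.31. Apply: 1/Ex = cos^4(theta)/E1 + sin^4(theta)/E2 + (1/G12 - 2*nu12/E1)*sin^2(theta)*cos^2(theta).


cos^4(60) = 0.0625, sin^4(60) = 0.5625, sin^2(60)*cos^2(60) = 0.1875
1/G12 - 2*nu12/E1 = 1/6 - 2*0.31/132 = 0.16197 GPa^-1
1/Ex = 0.0625/132 + 0.5625/12 + 0.16197*0.1875 = 0.0777178 GPa^-1
Ex = 12.87 GPa

12.87 GPa


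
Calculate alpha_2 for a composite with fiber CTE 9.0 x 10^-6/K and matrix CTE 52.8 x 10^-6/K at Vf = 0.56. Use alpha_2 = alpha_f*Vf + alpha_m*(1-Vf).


alpha_2 = alpha_f*Vf + alpha_m*(1-Vf) = 9.0*0.56 + 52.8*0.44 = 28.3 x 10^-6/K

28.3 x 10^-6/K


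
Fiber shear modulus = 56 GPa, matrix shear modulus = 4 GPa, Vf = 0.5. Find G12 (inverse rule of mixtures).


1/G12 = Vf/Gf + (1-Vf)/Gm = 0.5/56 + 0.5/4
G12 = 7.47 GPa

7.47 GPa


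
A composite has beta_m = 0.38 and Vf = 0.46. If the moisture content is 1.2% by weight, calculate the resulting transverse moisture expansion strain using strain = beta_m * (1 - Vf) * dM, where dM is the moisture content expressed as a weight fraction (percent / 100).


dM = 1.2/100 = 0.012
strain = beta_m * (1-Vf) * dM = 0.38 * 0.54 * 0.012 = 0.0024624

0.0024624


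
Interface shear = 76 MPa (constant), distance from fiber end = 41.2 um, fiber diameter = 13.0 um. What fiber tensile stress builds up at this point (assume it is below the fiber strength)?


Force balance: sigma_f * (pi*d^2/4) = tau * (pi*d) * x  ->  sigma_f = 4 * tau * x / d
sigma_f = 4 * 76 * 41.2 / 13.0 = 963.4 MPa

963.4 MPa


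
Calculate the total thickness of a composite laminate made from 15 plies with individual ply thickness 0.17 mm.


h = n * t_ply = 15 * 0.17 = 2.55 mm

2.55 mm


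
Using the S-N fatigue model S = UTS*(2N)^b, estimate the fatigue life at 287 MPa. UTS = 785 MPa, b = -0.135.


N = 0.5 * (S/UTS)^(1/b) = 0.5 * (287/785)^(1/-0.135) = 862.8124 cycles

862.8124 cycles


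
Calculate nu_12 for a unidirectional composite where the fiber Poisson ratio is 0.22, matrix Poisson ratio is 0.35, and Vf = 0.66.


nu_12 = nu_f*Vf + nu_m*(1-Vf) = 0.22*0.66 + 0.35*0.34 = 0.2642

0.2642


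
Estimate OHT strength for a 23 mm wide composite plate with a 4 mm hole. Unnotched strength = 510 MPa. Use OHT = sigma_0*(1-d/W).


OHT = sigma_0*(1-d/W) = 510*(1-4/23) = 421.3 MPa

421.3 MPa


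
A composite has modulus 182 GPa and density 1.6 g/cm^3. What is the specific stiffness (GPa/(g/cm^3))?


Specific stiffness = E/rho = 182/1.6 = 113.8 GPa/(g/cm^3)

113.8 GPa/(g/cm^3)


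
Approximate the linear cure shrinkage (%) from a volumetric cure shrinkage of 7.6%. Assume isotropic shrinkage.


Linear shrinkage ≈ vol_shrink/3 = 7.6/3 = 2.533%

2.533%


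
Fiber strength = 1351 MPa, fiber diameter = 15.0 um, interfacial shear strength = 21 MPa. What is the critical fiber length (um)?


Lc = sigma_f * d / (2 * tau_i) = 1351 * 15.0 / (2 * 21) = 482.5 um

482.5 um


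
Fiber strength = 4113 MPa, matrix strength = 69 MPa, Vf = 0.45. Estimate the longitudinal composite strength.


sigma_1 = sigma_f*Vf + sigma_m*(1-Vf) = 4113*0.45 + 69*0.55 = 1888.8 MPa

1888.8 MPa


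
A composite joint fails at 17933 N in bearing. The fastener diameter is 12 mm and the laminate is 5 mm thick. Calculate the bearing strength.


sigma_br = F/(d*h) = 17933/(12*5) = 298.9 MPa

298.9 MPa


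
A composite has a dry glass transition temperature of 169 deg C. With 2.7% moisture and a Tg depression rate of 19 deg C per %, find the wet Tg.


Tg_wet = Tg_dry - k*moisture = 169 - 19*2.7 = 117.7 deg C

117.7 deg C


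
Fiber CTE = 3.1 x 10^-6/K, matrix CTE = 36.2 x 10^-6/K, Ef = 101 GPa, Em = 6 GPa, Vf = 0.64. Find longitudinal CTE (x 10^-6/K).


E1 = Ef*Vf + Em*(1-Vf) = 66.8
alpha_1 = (alpha_f*Ef*Vf + alpha_m*Em*(1-Vf))/E1 = 4.17 x 10^-6/K

4.17 x 10^-6/K


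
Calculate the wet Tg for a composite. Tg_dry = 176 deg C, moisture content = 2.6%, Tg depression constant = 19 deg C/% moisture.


Tg_wet = Tg_dry - k*moisture = 176 - 19*2.6 = 126.6 deg C

126.6 deg C


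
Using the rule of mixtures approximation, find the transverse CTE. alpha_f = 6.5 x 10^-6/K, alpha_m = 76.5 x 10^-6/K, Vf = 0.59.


alpha_2 = alpha_f*Vf + alpha_m*(1-Vf) = 6.5*0.59 + 76.5*0.41 = 35.2 x 10^-6/K

35.2 x 10^-6/K


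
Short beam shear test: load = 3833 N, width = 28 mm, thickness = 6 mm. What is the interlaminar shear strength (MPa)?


ILSS = 3F/(4bh) = 3*3833/(4*28*6) = 17.11 MPa

17.11 MPa


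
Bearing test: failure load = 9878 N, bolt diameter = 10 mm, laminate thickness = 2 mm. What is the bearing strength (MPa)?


sigma_br = F/(d*h) = 9878/(10*2) = 493.9 MPa

493.9 MPa


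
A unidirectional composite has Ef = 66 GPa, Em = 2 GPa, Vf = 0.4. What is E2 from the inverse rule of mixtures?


1/E2 = Vf/Ef + (1-Vf)/Em = 0.4/66 + 0.6/2
E2 = 3.27 GPa

3.27 GPa


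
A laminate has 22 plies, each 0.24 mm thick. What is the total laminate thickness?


h = n * t_ply = 22 * 0.24 = 5.28 mm

5.28 mm


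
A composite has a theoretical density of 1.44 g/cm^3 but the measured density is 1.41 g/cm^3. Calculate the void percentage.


Void% = (rho_theo - rho_actual)/rho_theo * 100 = (1.44 - 1.41)/1.44 * 100 = 2.08%

2.08%


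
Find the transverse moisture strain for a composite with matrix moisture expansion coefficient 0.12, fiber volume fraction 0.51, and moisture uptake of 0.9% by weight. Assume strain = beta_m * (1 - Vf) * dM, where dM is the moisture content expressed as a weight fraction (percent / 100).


dM = 0.9/100 = 0.009
strain = beta_m * (1-Vf) * dM = 0.12 * 0.49 * 0.009 = 0.0005292

0.0005292


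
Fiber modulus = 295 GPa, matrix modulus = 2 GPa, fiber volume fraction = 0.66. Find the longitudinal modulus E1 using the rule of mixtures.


E1 = Ef*Vf + Em*(1-Vf) = 295*0.66 + 2*0.34 = 195.38 GPa

195.38 GPa


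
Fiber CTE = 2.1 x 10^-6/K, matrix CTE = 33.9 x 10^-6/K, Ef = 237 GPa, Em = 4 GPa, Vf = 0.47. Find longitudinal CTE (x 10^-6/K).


E1 = Ef*Vf + Em*(1-Vf) = 113.51
alpha_1 = (alpha_f*Ef*Vf + alpha_m*Em*(1-Vf))/E1 = 2.69 x 10^-6/K

2.69 x 10^-6/K


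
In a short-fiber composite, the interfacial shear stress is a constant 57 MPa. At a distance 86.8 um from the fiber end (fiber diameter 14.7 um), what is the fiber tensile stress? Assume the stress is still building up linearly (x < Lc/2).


Force balance: sigma_f * (pi*d^2/4) = tau * (pi*d) * x  ->  sigma_f = 4 * tau * x / d
sigma_f = 4 * 57 * 86.8 / 14.7 = 1346.3 MPa

1346.3 MPa


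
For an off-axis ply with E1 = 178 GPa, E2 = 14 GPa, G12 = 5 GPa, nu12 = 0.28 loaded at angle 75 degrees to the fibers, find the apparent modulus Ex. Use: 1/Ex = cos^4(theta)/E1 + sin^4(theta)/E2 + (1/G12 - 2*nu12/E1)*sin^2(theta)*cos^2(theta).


cos^4(75) = 0.004487, sin^4(75) = 0.870513, sin^2(75)*cos^2(75) = 0.0625
1/G12 - 2*nu12/E1 = 1/5 - 2*0.28/178 = 0.196854 GPa^-1
1/Ex = 0.004487/178 + 0.870513/14 + 0.196854*0.0625 = 0.0745081 GPa^-1
Ex = 13.42 GPa

13.42 GPa


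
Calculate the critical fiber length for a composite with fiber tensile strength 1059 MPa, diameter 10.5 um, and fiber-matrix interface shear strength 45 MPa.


Lc = sigma_f * d / (2 * tau_i) = 1059 * 10.5 / (2 * 45) = 123.6 um

123.6 um


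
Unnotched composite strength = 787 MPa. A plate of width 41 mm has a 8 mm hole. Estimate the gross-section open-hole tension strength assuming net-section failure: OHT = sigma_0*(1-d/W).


OHT = sigma_0*(1-d/W) = 787*(1-8/41) = 633.4 MPa

633.4 MPa


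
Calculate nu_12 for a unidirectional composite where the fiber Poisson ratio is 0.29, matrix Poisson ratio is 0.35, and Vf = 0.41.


nu_12 = nu_f*Vf + nu_m*(1-Vf) = 0.29*0.41 + 0.35*0.59 = 0.3254

0.3254


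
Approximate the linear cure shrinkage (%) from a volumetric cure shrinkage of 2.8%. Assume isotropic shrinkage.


Linear shrinkage ≈ vol_shrink/3 = 2.8/3 = 0.933%

0.933%


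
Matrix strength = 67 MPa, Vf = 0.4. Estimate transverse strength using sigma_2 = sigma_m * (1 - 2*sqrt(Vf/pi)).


factor = 1 - 2*sqrt(0.4/pi) = 0.2864
sigma_2 = 67 * 0.2864 = 19.19 MPa

19.19 MPa


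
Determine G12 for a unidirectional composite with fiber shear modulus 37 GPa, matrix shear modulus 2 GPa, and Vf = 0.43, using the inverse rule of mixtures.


1/G12 = Vf/Gf + (1-Vf)/Gm = 0.43/37 + 0.57/2
G12 = 3.37 GPa

3.37 GPa


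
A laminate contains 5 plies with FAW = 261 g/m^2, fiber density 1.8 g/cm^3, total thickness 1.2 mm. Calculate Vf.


Vf = n * FAW / (rho_f * h * 1000) = 5 * 261 / (1.8 * 1.2 * 1000) = 0.6042

0.6042


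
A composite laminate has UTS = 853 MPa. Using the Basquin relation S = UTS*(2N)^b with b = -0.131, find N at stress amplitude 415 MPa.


N = 0.5 * (S/UTS)^(1/b) = 0.5 * (415/853)^(1/-0.131) = 122.3282 cycles

122.3282 cycles


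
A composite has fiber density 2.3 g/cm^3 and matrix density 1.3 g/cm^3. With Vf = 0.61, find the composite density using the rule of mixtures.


rho_c = rho_f*Vf + rho_m*(1-Vf) = 2.3*0.61 + 1.3*0.39 = 1.91 g/cm^3

1.91 g/cm^3


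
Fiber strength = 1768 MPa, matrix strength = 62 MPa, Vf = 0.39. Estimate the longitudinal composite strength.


sigma_1 = sigma_f*Vf + sigma_m*(1-Vf) = 1768*0.39 + 62*0.61 = 727.3 MPa

727.3 MPa


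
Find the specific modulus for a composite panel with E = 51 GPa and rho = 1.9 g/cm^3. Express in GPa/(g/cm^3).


Specific stiffness = E/rho = 51/1.9 = 26.8 GPa/(g/cm^3)

26.8 GPa/(g/cm^3)


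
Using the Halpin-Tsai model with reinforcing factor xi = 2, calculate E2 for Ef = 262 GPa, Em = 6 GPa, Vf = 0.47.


eta = (Ef/Em - 1)/(Ef/Em + xi) = (43.6667 - 1)/(43.6667 + 2) = 0.9343
E2 = Em*(1+xi*eta*Vf)/(1-eta*Vf) = 20.09 GPa

20.09 GPa


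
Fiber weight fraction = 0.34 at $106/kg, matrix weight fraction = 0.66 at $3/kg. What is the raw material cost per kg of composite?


Cost = cost_f*Wf + cost_m*Wm = 106*0.34 + 3*0.66 = $38.02/kg

$38.02/kg


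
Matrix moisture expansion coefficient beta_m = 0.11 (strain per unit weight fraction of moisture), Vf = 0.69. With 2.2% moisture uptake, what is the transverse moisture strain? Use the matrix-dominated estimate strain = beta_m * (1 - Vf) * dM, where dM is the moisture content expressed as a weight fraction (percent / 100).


dM = 2.2/100 = 0.022
strain = beta_m * (1-Vf) * dM = 0.11 * 0.31 * 0.022 = 0.0007502

0.0007502


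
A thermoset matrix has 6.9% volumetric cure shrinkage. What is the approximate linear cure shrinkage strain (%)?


Linear shrinkage ≈ vol_shrink/3 = 6.9/3 = 2.3%

2.3%


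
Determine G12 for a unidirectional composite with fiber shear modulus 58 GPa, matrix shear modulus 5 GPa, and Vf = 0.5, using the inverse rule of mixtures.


1/G12 = Vf/Gf + (1-Vf)/Gm = 0.5/58 + 0.5/5
G12 = 9.21 GPa

9.21 GPa


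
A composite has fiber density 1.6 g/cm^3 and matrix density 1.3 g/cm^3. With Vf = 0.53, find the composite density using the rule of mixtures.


rho_c = rho_f*Vf + rho_m*(1-Vf) = 1.6*0.53 + 1.3*0.47 = 1.459 g/cm^3

1.459 g/cm^3


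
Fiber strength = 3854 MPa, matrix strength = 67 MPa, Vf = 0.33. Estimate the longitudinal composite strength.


sigma_1 = sigma_f*Vf + sigma_m*(1-Vf) = 3854*0.33 + 67*0.67 = 1316.7 MPa

1316.7 MPa


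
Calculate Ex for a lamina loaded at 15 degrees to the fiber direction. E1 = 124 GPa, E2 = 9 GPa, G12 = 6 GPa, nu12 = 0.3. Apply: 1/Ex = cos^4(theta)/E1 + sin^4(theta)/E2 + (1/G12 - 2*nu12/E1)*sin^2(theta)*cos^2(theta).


cos^4(15) = 0.870513, sin^4(15) = 0.004487, sin^2(15)*cos^2(15) = 0.0625
1/G12 - 2*nu12/E1 = 1/6 - 2*0.3/124 = 0.161828 GPa^-1
1/Ex = 0.870513/124 + 0.004487/9 + 0.161828*0.0625 = 0.0176331 GPa^-1
Ex = 56.71 GPa

56.71 GPa


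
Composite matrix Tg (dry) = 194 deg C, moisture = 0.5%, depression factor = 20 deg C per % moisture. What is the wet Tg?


Tg_wet = Tg_dry - k*moisture = 194 - 20*0.5 = 184.0 deg C

184.0 deg C


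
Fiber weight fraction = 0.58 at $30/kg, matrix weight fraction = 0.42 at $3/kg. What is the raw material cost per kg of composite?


Cost = cost_f*Wf + cost_m*Wm = 30*0.58 + 3*0.42 = $18.66/kg

$18.66/kg


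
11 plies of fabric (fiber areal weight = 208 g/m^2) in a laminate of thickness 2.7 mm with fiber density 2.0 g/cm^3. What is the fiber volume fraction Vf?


Vf = n * FAW / (rho_f * h * 1000) = 11 * 208 / (2.0 * 2.7 * 1000) = 0.4237

0.4237


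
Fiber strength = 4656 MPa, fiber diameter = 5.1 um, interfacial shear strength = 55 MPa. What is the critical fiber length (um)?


Lc = sigma_f * d / (2 * tau_i) = 4656 * 5.1 / (2 * 55) = 215.9 um

215.9 um


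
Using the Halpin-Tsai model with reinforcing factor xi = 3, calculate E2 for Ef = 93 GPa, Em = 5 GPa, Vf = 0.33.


eta = (Ef/Em - 1)/(Ef/Em + xi) = (18.6 - 1)/(18.6 + 3) = 0.8148
E2 = Em*(1+xi*eta*Vf)/(1-eta*Vf) = 12.36 GPa

12.36 GPa


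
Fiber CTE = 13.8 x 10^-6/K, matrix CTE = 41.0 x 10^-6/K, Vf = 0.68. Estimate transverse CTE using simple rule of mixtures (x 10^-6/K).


alpha_2 = alpha_f*Vf + alpha_m*(1-Vf) = 13.8*0.68 + 41.0*0.32 = 22.5 x 10^-6/K

22.5 x 10^-6/K


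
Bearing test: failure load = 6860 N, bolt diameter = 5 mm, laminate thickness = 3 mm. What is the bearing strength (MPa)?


sigma_br = F/(d*h) = 6860/(5*3) = 457.3 MPa

457.3 MPa


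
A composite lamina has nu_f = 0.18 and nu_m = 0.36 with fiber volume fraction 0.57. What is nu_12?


nu_12 = nu_f*Vf + nu_m*(1-Vf) = 0.18*0.57 + 0.36*0.43 = 0.2574

0.2574


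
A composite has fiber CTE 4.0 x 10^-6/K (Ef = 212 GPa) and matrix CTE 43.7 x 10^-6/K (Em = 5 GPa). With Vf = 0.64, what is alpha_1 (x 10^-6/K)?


E1 = Ef*Vf + Em*(1-Vf) = 137.48
alpha_1 = (alpha_f*Ef*Vf + alpha_m*Em*(1-Vf))/E1 = 4.52 x 10^-6/K

4.52 x 10^-6/K


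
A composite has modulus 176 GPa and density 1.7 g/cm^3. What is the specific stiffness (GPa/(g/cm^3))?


Specific stiffness = E/rho = 176/1.7 = 103.5 GPa/(g/cm^3)

103.5 GPa/(g/cm^3)


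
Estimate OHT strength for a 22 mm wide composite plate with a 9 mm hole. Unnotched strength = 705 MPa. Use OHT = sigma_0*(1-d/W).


OHT = sigma_0*(1-d/W) = 705*(1-9/22) = 416.6 MPa

416.6 MPa


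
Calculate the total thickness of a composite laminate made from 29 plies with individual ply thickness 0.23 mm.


h = n * t_ply = 29 * 0.23 = 6.67 mm

6.67 mm


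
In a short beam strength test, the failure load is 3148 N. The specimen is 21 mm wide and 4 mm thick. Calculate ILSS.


ILSS = 3F/(4bh) = 3*3148/(4*21*4) = 28.11 MPa

28.11 MPa


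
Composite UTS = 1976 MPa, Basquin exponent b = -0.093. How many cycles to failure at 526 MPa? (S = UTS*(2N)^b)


N = 0.5 * (S/UTS)^(1/b) = 0.5 * (526/1976)^(1/-0.093) = 757928.1317 cycles

757928.1317 cycles


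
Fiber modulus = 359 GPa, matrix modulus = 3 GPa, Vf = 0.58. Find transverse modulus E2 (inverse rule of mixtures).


1/E2 = Vf/Ef + (1-Vf)/Em = 0.58/359 + 0.42/3
E2 = 7.06 GPa

7.06 GPa


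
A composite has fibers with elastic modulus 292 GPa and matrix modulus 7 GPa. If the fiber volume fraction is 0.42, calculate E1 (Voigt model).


E1 = Ef*Vf + Em*(1-Vf) = 292*0.42 + 7*0.58 = 126.7 GPa

126.7 GPa


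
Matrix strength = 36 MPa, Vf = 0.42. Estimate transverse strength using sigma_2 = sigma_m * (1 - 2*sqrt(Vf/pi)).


factor = 1 - 2*sqrt(0.42/pi) = 0.2687
sigma_2 = 36 * 0.2687 = 9.67 MPa

9.67 MPa


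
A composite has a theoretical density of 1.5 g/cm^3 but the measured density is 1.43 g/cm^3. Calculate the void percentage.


Void% = (rho_theo - rho_actual)/rho_theo * 100 = (1.5 - 1.43)/1.5 * 100 = 4.67%

4.67%


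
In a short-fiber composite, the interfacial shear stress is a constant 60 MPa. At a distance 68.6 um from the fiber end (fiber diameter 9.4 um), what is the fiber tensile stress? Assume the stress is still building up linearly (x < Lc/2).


Force balance: sigma_f * (pi*d^2/4) = tau * (pi*d) * x  ->  sigma_f = 4 * tau * x / d
sigma_f = 4 * 60 * 68.6 / 9.4 = 1751.5 MPa

1751.5 MPa


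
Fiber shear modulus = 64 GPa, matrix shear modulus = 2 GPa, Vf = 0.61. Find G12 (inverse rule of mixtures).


1/G12 = Vf/Gf + (1-Vf)/Gm = 0.61/64 + 0.39/2
G12 = 4.89 GPa

4.89 GPa


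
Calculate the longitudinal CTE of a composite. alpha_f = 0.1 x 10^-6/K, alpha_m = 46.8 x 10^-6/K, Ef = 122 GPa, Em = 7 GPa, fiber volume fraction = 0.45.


E1 = Ef*Vf + Em*(1-Vf) = 58.75
alpha_1 = (alpha_f*Ef*Vf + alpha_m*Em*(1-Vf))/E1 = 3.16 x 10^-6/K

3.16 x 10^-6/K


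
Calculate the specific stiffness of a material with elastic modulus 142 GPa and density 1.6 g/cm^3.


Specific stiffness = E/rho = 142/1.6 = 88.8 GPa/(g/cm^3)

88.8 GPa/(g/cm^3)


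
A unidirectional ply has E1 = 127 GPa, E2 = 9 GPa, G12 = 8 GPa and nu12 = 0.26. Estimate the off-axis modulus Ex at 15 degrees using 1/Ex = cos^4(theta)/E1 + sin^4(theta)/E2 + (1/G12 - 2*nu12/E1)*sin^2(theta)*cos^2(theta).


cos^4(15) = 0.870513, sin^4(15) = 0.004487, sin^2(15)*cos^2(15) = 0.0625
1/G12 - 2*nu12/E1 = 1/8 - 2*0.26/127 = 0.120906 GPa^-1
1/Ex = 0.870513/127 + 0.004487/9 + 0.120906*0.0625 = 0.0149096 GPa^-1
Ex = 67.07 GPa

67.07 GPa


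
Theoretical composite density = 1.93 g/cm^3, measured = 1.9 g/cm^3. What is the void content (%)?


Void% = (rho_theo - rho_actual)/rho_theo * 100 = (1.93 - 1.9)/1.93 * 100 = 1.55%

1.55%


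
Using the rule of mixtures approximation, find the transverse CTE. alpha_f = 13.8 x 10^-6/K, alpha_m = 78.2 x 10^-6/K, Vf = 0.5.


alpha_2 = alpha_f*Vf + alpha_m*(1-Vf) = 13.8*0.5 + 78.2*0.5 = 46.0 x 10^-6/K

46.0 x 10^-6/K


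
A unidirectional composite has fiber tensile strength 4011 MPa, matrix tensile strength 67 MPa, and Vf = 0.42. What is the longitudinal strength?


sigma_1 = sigma_f*Vf + sigma_m*(1-Vf) = 4011*0.42 + 67*0.58 = 1723.5 MPa

1723.5 MPa


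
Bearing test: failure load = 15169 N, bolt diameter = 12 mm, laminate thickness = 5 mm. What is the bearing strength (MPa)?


sigma_br = F/(d*h) = 15169/(12*5) = 252.8 MPa

252.8 MPa


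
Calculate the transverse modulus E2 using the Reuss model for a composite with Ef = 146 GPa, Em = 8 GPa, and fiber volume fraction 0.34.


1/E2 = Vf/Ef + (1-Vf)/Em = 0.34/146 + 0.66/8
E2 = 11.79 GPa

11.79 GPa


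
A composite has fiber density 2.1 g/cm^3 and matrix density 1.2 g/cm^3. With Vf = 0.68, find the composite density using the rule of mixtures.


rho_c = rho_f*Vf + rho_m*(1-Vf) = 2.1*0.68 + 1.2*0.32 = 1.812 g/cm^3

1.812 g/cm^3


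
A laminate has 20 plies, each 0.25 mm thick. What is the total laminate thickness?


h = n * t_ply = 20 * 0.25 = 5.0 mm

5.0 mm


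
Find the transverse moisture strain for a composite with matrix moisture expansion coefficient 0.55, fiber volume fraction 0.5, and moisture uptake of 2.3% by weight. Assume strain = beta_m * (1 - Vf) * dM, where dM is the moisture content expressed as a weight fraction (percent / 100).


dM = 2.3/100 = 0.023
strain = beta_m * (1-Vf) * dM = 0.55 * 0.5 * 0.023 = 0.006325

0.006325


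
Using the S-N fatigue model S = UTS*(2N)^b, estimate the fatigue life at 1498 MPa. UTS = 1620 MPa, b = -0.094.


N = 0.5 * (S/UTS)^(1/b) = 0.5 * (1498/1620)^(1/-0.094) = 1.1500 cycles

1.1500 cycles


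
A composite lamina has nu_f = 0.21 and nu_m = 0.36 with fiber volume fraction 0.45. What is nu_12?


nu_12 = nu_f*Vf + nu_m*(1-Vf) = 0.21*0.45 + 0.36*0.55 = 0.2925

0.2925


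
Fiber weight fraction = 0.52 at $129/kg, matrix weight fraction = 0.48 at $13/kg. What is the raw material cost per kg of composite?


Cost = cost_f*Wf + cost_m*Wm = 129*0.52 + 13*0.48 = $73.32/kg

$73.32/kg


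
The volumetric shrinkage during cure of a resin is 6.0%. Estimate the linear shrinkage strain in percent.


Linear shrinkage ≈ vol_shrink/3 = 6.0/3 = 2.0%

2.0%


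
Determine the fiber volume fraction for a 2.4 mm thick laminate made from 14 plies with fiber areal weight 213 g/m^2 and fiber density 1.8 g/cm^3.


Vf = n * FAW / (rho_f * h * 1000) = 14 * 213 / (1.8 * 2.4 * 1000) = 0.6903

0.6903


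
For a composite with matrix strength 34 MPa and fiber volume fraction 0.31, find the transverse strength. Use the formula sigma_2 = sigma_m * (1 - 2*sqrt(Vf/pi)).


factor = 1 - 2*sqrt(0.31/pi) = 0.3717
sigma_2 = 34 * 0.3717 = 12.64 MPa

12.64 MPa


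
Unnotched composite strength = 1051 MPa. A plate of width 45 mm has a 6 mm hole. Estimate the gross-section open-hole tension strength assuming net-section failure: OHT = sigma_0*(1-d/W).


OHT = sigma_0*(1-d/W) = 1051*(1-6/45) = 910.9 MPa

910.9 MPa


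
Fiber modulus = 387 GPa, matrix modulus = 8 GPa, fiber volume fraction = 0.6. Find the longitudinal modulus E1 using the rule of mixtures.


E1 = Ef*Vf + Em*(1-Vf) = 387*0.6 + 8*0.4 = 235.4 GPa

235.4 GPa


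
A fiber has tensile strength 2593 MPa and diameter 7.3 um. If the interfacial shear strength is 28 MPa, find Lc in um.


Lc = sigma_f * d / (2 * tau_i) = 2593 * 7.3 / (2 * 28) = 338.0 um

338.0 um


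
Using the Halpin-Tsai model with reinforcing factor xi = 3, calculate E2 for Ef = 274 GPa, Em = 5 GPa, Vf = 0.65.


eta = (Ef/Em - 1)/(Ef/Em + xi) = (54.8 - 1)/(54.8 + 3) = 0.9308
E2 = Em*(1+xi*eta*Vf)/(1-eta*Vf) = 35.64 GPa

35.64 GPa


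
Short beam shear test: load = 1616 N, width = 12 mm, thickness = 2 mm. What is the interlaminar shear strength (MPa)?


ILSS = 3F/(4bh) = 3*1616/(4*12*2) = 50.5 MPa

50.5 MPa


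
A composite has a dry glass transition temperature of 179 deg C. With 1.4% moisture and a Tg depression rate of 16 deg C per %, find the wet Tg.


Tg_wet = Tg_dry - k*moisture = 179 - 16*1.4 = 156.6 deg C

156.6 deg C


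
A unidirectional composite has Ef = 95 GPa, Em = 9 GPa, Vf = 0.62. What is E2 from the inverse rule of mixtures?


1/E2 = Vf/Ef + (1-Vf)/Em = 0.62/95 + 0.38/9
E2 = 20.51 GPa

20.51 GPa


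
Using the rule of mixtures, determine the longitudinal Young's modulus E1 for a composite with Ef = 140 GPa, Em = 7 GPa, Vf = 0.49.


E1 = Ef*Vf + Em*(1-Vf) = 140*0.49 + 7*0.51 = 72.17 GPa

72.17 GPa


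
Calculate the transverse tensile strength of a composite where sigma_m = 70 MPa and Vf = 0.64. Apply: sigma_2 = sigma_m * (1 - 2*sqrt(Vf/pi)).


factor = 1 - 2*sqrt(0.64/pi) = 0.0973
sigma_2 = 70 * 0.0973 = 6.81 MPa

6.81 MPa


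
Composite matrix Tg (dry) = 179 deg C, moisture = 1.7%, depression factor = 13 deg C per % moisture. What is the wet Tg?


Tg_wet = Tg_dry - k*moisture = 179 - 13*1.7 = 156.9 deg C

156.9 deg C


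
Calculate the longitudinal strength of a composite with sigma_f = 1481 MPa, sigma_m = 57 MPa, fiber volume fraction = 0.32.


sigma_1 = sigma_f*Vf + sigma_m*(1-Vf) = 1481*0.32 + 57*0.68 = 512.7 MPa

512.7 MPa


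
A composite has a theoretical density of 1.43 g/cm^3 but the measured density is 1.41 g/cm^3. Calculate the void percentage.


Void% = (rho_theo - rho_actual)/rho_theo * 100 = (1.43 - 1.41)/1.43 * 100 = 1.4%

1.4%


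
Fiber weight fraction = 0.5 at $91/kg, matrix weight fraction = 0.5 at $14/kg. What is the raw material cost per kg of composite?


Cost = cost_f*Wf + cost_m*Wm = 91*0.5 + 14*0.5 = $52.5/kg

$52.5/kg


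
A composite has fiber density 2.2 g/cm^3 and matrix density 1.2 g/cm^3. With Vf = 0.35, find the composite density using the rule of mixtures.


rho_c = rho_f*Vf + rho_m*(1-Vf) = 2.2*0.35 + 1.2*0.65 = 1.55 g/cm^3

1.55 g/cm^3


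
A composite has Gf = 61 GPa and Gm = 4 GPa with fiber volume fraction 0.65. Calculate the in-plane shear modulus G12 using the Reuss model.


1/G12 = Vf/Gf + (1-Vf)/Gm = 0.65/61 + 0.35/4
G12 = 10.19 GPa

10.19 GPa


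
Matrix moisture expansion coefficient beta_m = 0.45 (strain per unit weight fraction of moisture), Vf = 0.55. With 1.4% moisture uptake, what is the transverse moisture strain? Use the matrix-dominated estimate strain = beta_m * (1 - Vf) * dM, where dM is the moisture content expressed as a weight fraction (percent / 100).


dM = 1.4/100 = 0.014
strain = beta_m * (1-Vf) * dM = 0.45 * 0.45 * 0.014 = 0.002835

0.002835


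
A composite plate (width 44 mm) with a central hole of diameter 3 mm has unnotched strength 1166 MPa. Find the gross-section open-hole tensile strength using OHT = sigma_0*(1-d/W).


OHT = sigma_0*(1-d/W) = 1166*(1-3/44) = 1086.5 MPa

1086.5 MPa


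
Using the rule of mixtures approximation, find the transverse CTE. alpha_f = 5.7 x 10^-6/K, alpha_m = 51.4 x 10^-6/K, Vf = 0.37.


alpha_2 = alpha_f*Vf + alpha_m*(1-Vf) = 5.7*0.37 + 51.4*0.63 = 34.5 x 10^-6/K

34.5 x 10^-6/K


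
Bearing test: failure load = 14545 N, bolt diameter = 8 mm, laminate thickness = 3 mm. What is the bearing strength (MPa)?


sigma_br = F/(d*h) = 14545/(8*3) = 606.0 MPa

606.0 MPa


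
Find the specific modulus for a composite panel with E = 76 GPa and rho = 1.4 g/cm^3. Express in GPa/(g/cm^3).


Specific stiffness = E/rho = 76/1.4 = 54.3 GPa/(g/cm^3)

54.3 GPa/(g/cm^3)
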